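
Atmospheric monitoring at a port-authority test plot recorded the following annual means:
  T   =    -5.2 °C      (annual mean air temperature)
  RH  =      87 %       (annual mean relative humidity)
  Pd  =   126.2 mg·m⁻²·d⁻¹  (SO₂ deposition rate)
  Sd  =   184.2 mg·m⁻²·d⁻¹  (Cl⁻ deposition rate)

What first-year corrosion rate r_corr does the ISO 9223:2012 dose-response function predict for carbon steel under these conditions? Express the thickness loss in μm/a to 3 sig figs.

r_corr = 49.9 μm/a

carbon steel: T≤10 °C ⇒ hinge +0.150·(-5.2−10) = -2.2800
  sulphur-dioxide contribution → 12.76 μm/a
  chloride contribution → 37.12 μm/a
  ⇒ r_corr(carbon steel) = 49.88 μm/a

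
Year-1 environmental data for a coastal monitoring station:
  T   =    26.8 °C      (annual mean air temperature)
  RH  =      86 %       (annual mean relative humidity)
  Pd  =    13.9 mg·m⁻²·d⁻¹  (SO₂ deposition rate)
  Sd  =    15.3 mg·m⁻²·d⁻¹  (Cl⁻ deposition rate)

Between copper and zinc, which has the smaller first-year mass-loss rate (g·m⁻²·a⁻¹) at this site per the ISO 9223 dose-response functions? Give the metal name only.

copper: f(T) = -0.080·(T−10) [T>10 °C] = -1.3440
  SO₂ term: 0.0053·13.9^0.26·exp(0.059·86-1.3440) = 0.4379
  Cl⁻ term: 0.01025·15.3^0.27·exp(0.036·86+0.049·26.8) = 1.76
  r_corr = 0.4379 + 1.76 = 2.198 μm/a
  mass loss = 2.198 μm/a × 8.96 g/cm³ = 19.69 g·m⁻²·a⁻¹
zinc: temperature factor f = -0.071·(16.8) = -1.1928
  Pd branch = 0.0129·Pd^0.44·e^(0.046·RH+f) = 0.651 μm/a
  Sd branch = 0.0175·Sd^0.57·e^(0.008·RH+0.085·T) = 1.609 μm/a
  r_corr = 0.651 + 1.609 = 2.259 μm/a
  mass loss = 2.259 μm/a × 7.14 g/cm³ = 16.13 g·m⁻²·a⁻¹
Ordering by g·m⁻²·a⁻¹: copper (19.7) > zinc (16.1)

zinc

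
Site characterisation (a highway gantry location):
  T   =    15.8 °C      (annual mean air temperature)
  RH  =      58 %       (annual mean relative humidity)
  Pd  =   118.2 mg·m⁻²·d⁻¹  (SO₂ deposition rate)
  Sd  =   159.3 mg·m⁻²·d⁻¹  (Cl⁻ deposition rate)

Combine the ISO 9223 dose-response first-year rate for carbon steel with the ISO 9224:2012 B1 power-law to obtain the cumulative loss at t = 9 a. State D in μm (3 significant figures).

D(9) = 251 μm

carbon steel: temperature factor f = -0.054·(5.8) = -0.3132
  SO₂ term: 1.77·118.2^0.52·exp(0.02·58-0.3132) = 49.37
  Sd branch = 0.102·Sd^0.62·e^(0.033·RH+0.04·T) = 30.18 μm/a
  sum: 49.37 + 30.18 → r_corr = 79.55 μm/a
ISO 9224: D(t) = r_corr · t^b with b = 0.523 (carbon steel, B1)
  D(9) = 79.55 × 9^0.523 = 79.55 × 3.156 = 251 μm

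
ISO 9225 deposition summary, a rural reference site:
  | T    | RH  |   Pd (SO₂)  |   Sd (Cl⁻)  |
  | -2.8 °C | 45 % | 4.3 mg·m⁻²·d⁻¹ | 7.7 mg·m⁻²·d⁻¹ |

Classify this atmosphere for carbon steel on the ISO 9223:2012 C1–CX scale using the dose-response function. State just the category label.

C2

carbon steel: T≤10 °C ⇒ hinge +0.150·(-2.8−10) = -1.9200
  sulphur-dioxide contribution → 1.363 μm/a
  chloride contribution → 1.427 μm/a
  ⇒ r_corr(carbon steel) = 2.79 μm/a
Category bounds: 1.3…25 μm/a bracket r_corr ⇒ C2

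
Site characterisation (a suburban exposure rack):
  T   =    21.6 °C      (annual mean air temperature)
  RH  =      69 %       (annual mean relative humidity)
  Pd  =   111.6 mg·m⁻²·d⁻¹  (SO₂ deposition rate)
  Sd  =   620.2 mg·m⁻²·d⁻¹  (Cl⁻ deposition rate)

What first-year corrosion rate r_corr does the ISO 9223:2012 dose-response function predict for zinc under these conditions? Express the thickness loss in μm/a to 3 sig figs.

zinc: f(T) = -0.071·(T−10) [T>10 °C] = -0.8236
  SO₂ term: 0.0129·111.6^0.44·exp(0.046·69-0.8236) = 1.077
  Cl⁻ term: 0.0175·620.2^0.57·exp(0.008·69+0.085·21.6) = 7.445
  r_corr = 1.077 + 7.445 = 8.522 μm/a

r_corr = 8.52 μm/a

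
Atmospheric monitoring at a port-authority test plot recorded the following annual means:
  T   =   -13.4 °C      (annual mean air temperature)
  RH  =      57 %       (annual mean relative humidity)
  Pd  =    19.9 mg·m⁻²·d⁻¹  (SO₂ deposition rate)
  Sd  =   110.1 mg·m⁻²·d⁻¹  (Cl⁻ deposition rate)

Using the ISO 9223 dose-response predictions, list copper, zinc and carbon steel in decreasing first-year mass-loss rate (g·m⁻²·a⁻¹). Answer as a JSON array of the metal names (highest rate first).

copper: temperature factor f = +0.126·(-23.4) = -2.9484
  Pd branch = 0.0053·Pd^0.26·e^(0.059·RH+f) = 0.01746 μm/a
  Sd branch = 0.01025·Sd^0.27·e^(0.036·RH+0.049·T) = 0.1472 μm/a
  r_corr = 0.01746 + 0.1472 = 0.1647 μm/a
  mass loss = 0.1647 μm/a × 8.96 g/cm³ = 1.476 g·m⁻²·a⁻¹
zinc: f(T) = +0.038·(T−10) [T≤10 °C] = -0.8892
  Pd branch = 0.0129·Pd^0.44·e^(0.046·RH+f) = 0.272 μm/a
  Sd branch = 0.0175·Sd^0.57·e^(0.008·RH+0.085·T) = 0.1289 μm/a
  sum: 0.272 + 0.1289 → r_corr = 0.4009 μm/a
  mass loss = 0.4009 μm/a × 7.14 g/cm³ = 2.863 g·m⁻²·a⁻¹
carbon steel: temperature factor f = +0.150·(-23.4) = -3.5100
  SO₂ term: 1.77·19.9^0.52·exp(0.02·57-3.5100) = 0.7836
  Cl⁻ term: 0.102·110.1^0.62·exp(0.033·57+0.04·-13.4) = 7.222
  sum: 0.7836 + 7.222 → r_corr = 8.005 μm/a
  mass loss = 8.005 μm/a × 7.85 g/cm³ = 62.84 g·m⁻²·a⁻¹
Ordering by g·m⁻²·a⁻¹: carbon steel (62.8) > zinc (2.86) > copper (1.48)

["carbon steel", "zinc", "copper"]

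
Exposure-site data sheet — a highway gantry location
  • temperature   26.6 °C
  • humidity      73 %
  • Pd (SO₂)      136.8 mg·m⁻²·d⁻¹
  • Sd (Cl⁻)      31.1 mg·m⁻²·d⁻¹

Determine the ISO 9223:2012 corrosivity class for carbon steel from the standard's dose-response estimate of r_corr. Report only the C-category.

C4

carbon steel: f(T) = -0.054·(T−10) [T>10 °C] = -0.8964
  SO₂ term: 1.77·136.8^0.52·exp(0.02·73-0.8964) = 40.13
  Cl⁻ term: 0.102·31.1^0.62·exp(0.033·73+0.04·26.6) = 27.7
  sum: 40.13 + 27.7 → r_corr = 67.83 μm/a
Category bounds: 50…80 μm/a bracket r_corr ⇒ C4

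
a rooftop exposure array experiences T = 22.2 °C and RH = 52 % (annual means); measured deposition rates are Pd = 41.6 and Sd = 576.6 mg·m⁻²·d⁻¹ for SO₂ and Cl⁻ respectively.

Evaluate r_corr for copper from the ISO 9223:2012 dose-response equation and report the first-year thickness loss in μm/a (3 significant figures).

r_corr = 1.21 μm/a

copper: temperature factor f = -0.080·(12.2) = -0.9760
  sulphur-dioxide contribution → 0.1132 μm/a
  chloride contribution → 1.1 μm/a
  total first-year rate 1.214 μm/a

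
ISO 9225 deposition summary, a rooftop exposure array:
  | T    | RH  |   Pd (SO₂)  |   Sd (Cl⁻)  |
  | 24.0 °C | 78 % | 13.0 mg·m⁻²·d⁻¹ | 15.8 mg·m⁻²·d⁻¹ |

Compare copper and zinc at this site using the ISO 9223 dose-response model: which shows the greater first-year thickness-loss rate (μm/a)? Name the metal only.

copper: f(T) = -0.080·(T−10) [T>10 °C] = -1.1200
  SO₂ term: 0.0053·13.0^0.26·exp(0.059·78-1.1200) = 0.3358
  Cl⁻ term: 0.01025·15.8^0.27·exp(0.036·78+0.049·24.0) = 1.16
  sum: 0.3358 + 1.16 → r_corr = 1.496 μm/a
zinc: T>10 °C ⇒ hinge -0.071·(24.0−10) = -0.9940
  Pd branch = 0.0129·Pd^0.44·e^(0.046·RH+f) = 0.5337 μm/a
  Cl⁻ term: 0.0175·15.8^0.57·exp(0.008·78+0.085·24.0) = 1.211
  sum: 0.5337 + 1.211 → r_corr = 1.745 μm/a
Ordering by μm/a: zinc (1.74) > copper (1.5)

zinc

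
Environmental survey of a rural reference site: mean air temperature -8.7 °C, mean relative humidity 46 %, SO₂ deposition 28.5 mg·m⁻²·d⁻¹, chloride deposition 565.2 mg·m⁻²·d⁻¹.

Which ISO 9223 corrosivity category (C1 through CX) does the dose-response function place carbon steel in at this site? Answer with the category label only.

carbon steel: temperature factor f = +0.150·(-18.7) = -2.8050
  Pd branch = 1.77·Pd^0.52·e^(0.02·RH+f) = 1.534 μm/a
  Cl⁻ term: 0.102·565.2^0.62·exp(0.033·46+0.04·-8.7) = 16.71
  r_corr = 1.534 + 16.71 = 18.25 μm/a
ISO 9223 Table 2 (carbon steel): 1.3 < 18.2 ≤ 25 μm/a ⇒ C2

C2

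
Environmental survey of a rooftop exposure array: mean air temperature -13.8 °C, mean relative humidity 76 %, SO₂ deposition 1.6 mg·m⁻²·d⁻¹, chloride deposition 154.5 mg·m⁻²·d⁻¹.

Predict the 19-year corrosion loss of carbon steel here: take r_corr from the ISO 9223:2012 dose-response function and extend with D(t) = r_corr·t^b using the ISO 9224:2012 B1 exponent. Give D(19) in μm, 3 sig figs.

carbon steel: f(T) = +0.150·(T−10) [T≤10 °C] = -3.5700
  sulphur-dioxide contribution → 0.2909 μm/a
  chloride contribution → 16.41 μm/a
  total first-year rate 16.7 μm/a
Long-term exponent b (ISO 9224 Table 2, B1) = 0.523
  D(19) = 16.7 × 19^0.523 = 16.7 × 4.664 = 77.92 μm

D(19) = 77.9 μm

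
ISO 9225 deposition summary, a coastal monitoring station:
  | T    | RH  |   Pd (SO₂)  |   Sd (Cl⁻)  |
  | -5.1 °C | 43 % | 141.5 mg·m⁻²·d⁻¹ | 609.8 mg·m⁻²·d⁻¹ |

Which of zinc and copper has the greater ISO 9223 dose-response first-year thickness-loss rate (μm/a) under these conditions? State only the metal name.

zinc

zinc: temperature factor f = +0.038·(-15.1) = -0.5738
  SO₂ term: 0.0129·141.5^0.44·exp(0.046·43-0.5738) = 0.4643
  Cl⁻ term: 0.0175·609.8^0.57·exp(0.008·43+0.085·-5.1) = 0.619
  r_corr = 0.4643 + 0.619 = 1.083 μm/a
copper: T≤10 °C ⇒ hinge +0.126·(-5.1−10) = -1.9026
  Pd branch = 0.0053·Pd^0.26·e^(0.059·RH+f) = 0.03622 μm/a
  Sd branch = 0.01025·Sd^0.27·e^(0.036·RH+0.049·T) = 0.2121 μm/a
  r_corr = 0.03622 + 0.2121 = 0.2483 μm/a
Ordering by μm/a: zinc (1.08) > copper (0.248)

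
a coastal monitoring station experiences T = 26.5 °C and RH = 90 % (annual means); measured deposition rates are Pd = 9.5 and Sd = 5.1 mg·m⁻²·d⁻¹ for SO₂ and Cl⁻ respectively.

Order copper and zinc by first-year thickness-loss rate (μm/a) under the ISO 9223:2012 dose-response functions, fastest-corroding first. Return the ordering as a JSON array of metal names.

copper: f(T) = -0.080·(T−10) [T>10 °C] = -1.3200
  Pd branch = 0.0053·Pd^0.26·e^(0.059·RH+f) = 0.5144 μm/a
  Cl⁻ term: 0.01025·5.1^0.27·exp(0.036·90+0.049·26.5) = 1.489
  r_corr = 0.5144 + 1.489 = 2.003 μm/a
zinc: f(T) = -0.071·(T−10) [T>10 °C] = -1.1715
  SO₂ term: 0.0129·9.5^0.44·exp(0.046·90-1.1715) = 0.6761
  Cl⁻ term: 0.0175·5.1^0.57·exp(0.008·90+0.085·26.5) = 0.8656
  r_corr = 0.6761 + 0.8656 = 1.542 μm/a
Ordering by μm/a: copper (2) > zinc (1.54)

["copper", "zinc"]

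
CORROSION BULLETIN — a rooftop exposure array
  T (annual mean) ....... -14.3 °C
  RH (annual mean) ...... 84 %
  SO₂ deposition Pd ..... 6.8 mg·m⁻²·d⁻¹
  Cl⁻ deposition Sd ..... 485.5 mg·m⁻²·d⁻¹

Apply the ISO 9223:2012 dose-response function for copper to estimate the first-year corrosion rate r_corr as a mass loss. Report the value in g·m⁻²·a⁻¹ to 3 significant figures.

copper: temperature factor f = +0.126·(-24.3) = -3.0618
  sulphur-dioxide contribution → 0.05799 μm/a
  chloride contribution → 0.5559 μm/a
  ⇒ r_corr(copper) = 0.6139 μm/a
Convert to mass loss: 0.6139 μm/a × 8.96 g/cm³ = 5.5 g·m⁻²·a⁻¹

r_corr = 5.50 g·m⁻²·a⁻¹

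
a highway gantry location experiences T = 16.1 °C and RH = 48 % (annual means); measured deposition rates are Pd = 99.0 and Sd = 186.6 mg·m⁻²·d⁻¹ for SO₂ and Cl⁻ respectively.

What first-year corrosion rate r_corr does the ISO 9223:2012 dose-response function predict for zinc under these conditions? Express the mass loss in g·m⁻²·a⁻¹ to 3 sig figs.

zinc: T>10 °C ⇒ hinge -0.071·(16.1−10) = -0.4331
  sulphur-dioxide contribution → 0.5748 μm/a
  chloride contribution → 1.989 μm/a
  ⇒ r_corr(zinc) = 2.563 μm/a
Convert to mass loss: 2.563 μm/a × 7.14 g/cm³ = 18.3 g·m⁻²·a⁻¹

r_corr = 18.3 g·m⁻²·a⁻¹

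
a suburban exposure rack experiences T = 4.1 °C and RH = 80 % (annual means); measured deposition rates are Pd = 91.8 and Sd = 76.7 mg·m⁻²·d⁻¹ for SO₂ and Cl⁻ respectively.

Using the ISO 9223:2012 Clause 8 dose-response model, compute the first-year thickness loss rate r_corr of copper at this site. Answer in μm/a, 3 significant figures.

r_corr = 1.64 μm/a

copper: T≤10 °C ⇒ hinge +0.126·(4.1−10) = -0.7434
  SO₂ term: 0.0053·91.8^0.26·exp(0.059·80-0.7434) = 0.9154
  Sd branch = 0.01025·Sd^0.27·e^(0.036·RH+0.049·T) = 0.7205 μm/a
  r_corr = 0.9154 + 0.7205 = 1.636 μm/a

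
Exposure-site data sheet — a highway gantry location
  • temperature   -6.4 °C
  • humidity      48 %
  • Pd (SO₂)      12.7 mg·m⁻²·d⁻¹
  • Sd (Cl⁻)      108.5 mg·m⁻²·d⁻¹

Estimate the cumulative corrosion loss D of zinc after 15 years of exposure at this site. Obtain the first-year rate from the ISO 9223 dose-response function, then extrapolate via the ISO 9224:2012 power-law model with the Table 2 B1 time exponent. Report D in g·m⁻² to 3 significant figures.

D(15) = 26.3 g·m⁻²

zinc: T≤10 °C ⇒ hinge +0.038·(-6.4−10) = -0.6232
  Pd branch = 0.0129·Pd^0.44·e^(0.046·RH+f) = 0.1925 μm/a
  Cl⁻ term: 0.0175·108.5^0.57·exp(0.008·48+0.085·-6.4) = 0.2156
  sum: 0.1925 + 0.2156 → r_corr = 0.4082 μm/a
Long-term exponent b (ISO 9224 Table 2, B1) = 0.813
  D(15) = 0.4082 × 15^0.813 = 0.4082 × 9.04 = 3.69 μm
  Mass loss = 3.69 μm × 7.14 g/cm³ = 26.35 g·m⁻²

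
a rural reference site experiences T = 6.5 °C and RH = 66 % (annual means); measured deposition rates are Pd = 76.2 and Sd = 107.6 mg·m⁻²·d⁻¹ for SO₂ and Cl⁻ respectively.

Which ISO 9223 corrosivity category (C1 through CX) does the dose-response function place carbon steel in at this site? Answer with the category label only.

carbon steel: f(T) = +0.150·(T−10) [T≤10 °C] = -0.5250
  Pd branch = 1.77·Pd^0.52·e^(0.02·RH+f) = 37.31 μm/a
  Sd branch = 0.102·Sd^0.62·e^(0.033·RH+0.04·T) = 21.24 μm/a
  r_corr = 37.31 + 21.24 = 58.55 μm/a
58.6 μm/a falls in (50, 80] for carbon steel → category C4

C4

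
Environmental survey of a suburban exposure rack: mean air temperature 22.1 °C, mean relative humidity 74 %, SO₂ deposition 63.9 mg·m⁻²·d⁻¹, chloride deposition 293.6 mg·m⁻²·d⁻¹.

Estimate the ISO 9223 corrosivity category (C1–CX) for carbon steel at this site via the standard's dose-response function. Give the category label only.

carbon steel: temperature factor f = -0.054·(12.1) = -0.6534
  Pd branch = 1.77·Pd^0.52·e^(0.02·RH+f) = 35.14 μm/a
  Cl⁻ term: 0.102·293.6^0.62·exp(0.033·74+0.04·22.1) = 96.18
  r_corr = 35.14 + 96.18 = 131.3 μm/a
ISO 9223 Table 2 (carbon steel): 80 < 131 ≤ 200 μm/a ⇒ C5

C5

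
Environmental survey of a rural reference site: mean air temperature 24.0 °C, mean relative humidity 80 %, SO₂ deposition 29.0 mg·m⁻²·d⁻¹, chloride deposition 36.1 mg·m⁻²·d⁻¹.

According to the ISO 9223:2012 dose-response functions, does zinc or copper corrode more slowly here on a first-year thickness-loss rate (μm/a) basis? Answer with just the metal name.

copper

zinc: temperature factor f = -0.071·(14.0) = -0.9940
  Pd branch = 0.0129·Pd^0.44·e^(0.046·RH+f) = 0.8328 μm/a
  Sd branch = 0.0175·Sd^0.57·e^(0.008·RH+0.085·T) = 1.971 μm/a
  sum: 0.8328 + 1.971 → r_corr = 2.804 μm/a
copper: f(T) = -0.080·(T−10) [T>10 °C] = -1.1200
  Pd branch = 0.0053·Pd^0.26·e^(0.059·RH+f) = 0.4655 μm/a
  Cl⁻ term: 0.01025·36.1^0.27·exp(0.036·80+0.049·24.0) = 1.559
  sum: 0.4655 + 1.559 → r_corr = 2.024 μm/a
Ordering by μm/a: zinc (2.8) > copper (2.02)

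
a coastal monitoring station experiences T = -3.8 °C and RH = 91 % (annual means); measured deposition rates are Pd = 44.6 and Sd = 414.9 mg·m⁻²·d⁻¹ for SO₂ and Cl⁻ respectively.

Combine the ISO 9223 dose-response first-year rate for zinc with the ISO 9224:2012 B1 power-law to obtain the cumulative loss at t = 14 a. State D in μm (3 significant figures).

zinc: f(T) = +0.038·(T−10) [T≤10 °C] = -0.5244
  Pd branch = 0.0129·Pd^0.44·e^(0.046·RH+f) = 2.67 μm/a
  Cl⁻ term: 0.0175·414.9^0.57·exp(0.008·91+0.085·-3.8) = 0.815
  r_corr = 2.67 + 0.815 = 3.485 μm/a
Power-law: D(14) = r_corr · 14^0.813
  D(14) = 3.485 × 14^0.813 = 3.485 × 8.547 = 29.79 μm

D(14) = 29.8 μm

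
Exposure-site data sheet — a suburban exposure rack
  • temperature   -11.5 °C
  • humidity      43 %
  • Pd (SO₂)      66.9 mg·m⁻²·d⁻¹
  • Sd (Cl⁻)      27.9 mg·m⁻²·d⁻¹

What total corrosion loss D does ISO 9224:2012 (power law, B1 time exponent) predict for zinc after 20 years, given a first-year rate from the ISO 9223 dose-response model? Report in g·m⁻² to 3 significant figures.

D(20) = 26.4 g·m⁻²

zinc: T≤10 °C ⇒ hinge +0.038·(-11.5−10) = -0.8170
  sulphur-dioxide contribution → 0.2618 μm/a
  chloride contribution → 0.06193 μm/a
  total first-year rate 0.3237 μm/a
Power-law: D(20) = r_corr · 20^0.813
  D(20) = 0.3237 × 20^0.813 = 0.3237 × 11.42 = 3.698 μm
  Mass loss = 3.698 μm × 7.14 g/cm³ = 26.4 g·m⁻²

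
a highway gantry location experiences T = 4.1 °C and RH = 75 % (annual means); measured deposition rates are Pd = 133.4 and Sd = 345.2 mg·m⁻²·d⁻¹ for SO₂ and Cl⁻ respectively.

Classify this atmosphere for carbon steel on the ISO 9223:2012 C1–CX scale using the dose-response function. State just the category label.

carbon steel: f(T) = +0.150·(T−10) [T≤10 °C] = -0.8850
  sulphur-dioxide contribution → 41.7 μm/a
  chloride contribution → 53.49 μm/a
  ⇒ r_corr(carbon steel) = 95.2 μm/a
Category bounds: 80…200 μm/a bracket r_corr ⇒ C5

C5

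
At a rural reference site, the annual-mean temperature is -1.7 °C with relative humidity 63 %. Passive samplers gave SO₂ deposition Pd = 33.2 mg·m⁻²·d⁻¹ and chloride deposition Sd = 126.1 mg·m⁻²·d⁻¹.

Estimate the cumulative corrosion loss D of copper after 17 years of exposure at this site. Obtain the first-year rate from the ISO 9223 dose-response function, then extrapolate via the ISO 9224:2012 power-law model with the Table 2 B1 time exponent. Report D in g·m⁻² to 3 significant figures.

copper: temperature factor f = +0.126·(-11.7) = -1.4742
  sulphur-dioxide contribution → 0.1241 μm/a
  chloride contribution → 0.3363 μm/a
  ⇒ r_corr(copper) = 0.4604 μm/a
ISO 9224: D(t) = r_corr · t^b with b = 0.667 (copper, B1)
  D(17) = 0.4604 × 17^0.667 = 0.4604 × 6.618 = 3.047 μm
  Mass loss = 3.047 μm × 8.96 g/cm³ = 27.3 g·m⁻²

D(17) = 27.3 g·m⁻²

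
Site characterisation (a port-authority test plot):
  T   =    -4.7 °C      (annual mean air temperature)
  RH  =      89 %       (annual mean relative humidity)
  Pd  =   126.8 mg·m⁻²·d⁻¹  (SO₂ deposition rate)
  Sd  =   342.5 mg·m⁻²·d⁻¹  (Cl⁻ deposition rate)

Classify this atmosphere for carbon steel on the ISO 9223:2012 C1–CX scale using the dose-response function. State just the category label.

carbon steel: temperature factor f = +0.150·(-14.7) = -2.2050
  SO₂ term: 1.77·126.8^0.52·exp(0.02·89-2.2050) = 14.36
  Cl⁻ term: 0.102·342.5^0.62·exp(0.033·89+0.04·-4.7) = 59.42
  r_corr = 14.36 + 59.42 = 73.78 μm/a
ISO 9223 Table 2 (carbon steel): 50 < 73.8 ≤ 80 μm/a ⇒ C4

C4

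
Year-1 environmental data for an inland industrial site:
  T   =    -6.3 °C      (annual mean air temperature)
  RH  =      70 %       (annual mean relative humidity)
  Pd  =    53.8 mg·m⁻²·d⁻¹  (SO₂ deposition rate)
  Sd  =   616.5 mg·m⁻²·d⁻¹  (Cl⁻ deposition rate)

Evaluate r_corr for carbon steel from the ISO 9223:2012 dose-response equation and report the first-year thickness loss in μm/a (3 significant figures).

carbon steel: temperature factor f = +0.150·(-16.3) = -2.4450
  sulphur-dioxide contribution → 4.945 μm/a
  chloride contribution → 42.87 μm/a
  ⇒ r_corr(carbon steel) = 47.81 μm/a

r_corr = 47.8 μm/a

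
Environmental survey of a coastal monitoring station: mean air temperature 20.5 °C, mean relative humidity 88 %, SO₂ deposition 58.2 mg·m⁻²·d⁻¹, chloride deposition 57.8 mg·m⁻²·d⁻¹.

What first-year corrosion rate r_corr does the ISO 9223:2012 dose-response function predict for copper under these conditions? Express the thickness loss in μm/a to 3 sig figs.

r_corr = 3.17 μm/a

copper: T>10 °C ⇒ hinge -0.080·(20.5−10) = -0.8400
  sulphur-dioxide contribution → 1.184 μm/a
  chloride contribution → 1.989 μm/a
  ⇒ r_corr(copper) = 3.172 μm/a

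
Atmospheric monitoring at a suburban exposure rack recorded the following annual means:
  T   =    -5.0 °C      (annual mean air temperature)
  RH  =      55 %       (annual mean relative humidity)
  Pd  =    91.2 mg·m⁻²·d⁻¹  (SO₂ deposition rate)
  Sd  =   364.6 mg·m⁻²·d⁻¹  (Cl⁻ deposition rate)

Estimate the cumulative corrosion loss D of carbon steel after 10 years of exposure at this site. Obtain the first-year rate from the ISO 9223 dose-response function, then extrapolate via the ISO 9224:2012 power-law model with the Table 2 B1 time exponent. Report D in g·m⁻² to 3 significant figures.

carbon steel: temperature factor f = +0.150·(-15.0) = -2.2500
  SO₂ term: 1.77·91.2^0.52·exp(0.02·55-2.2500) = 5.858
  Cl⁻ term: 0.102·364.6^0.62·exp(0.033·55+0.04·-5.0) = 19.88
  r_corr = 5.858 + 19.88 = 25.73 μm/a
ISO 9224: D(t) = r_corr · t^b with b = 0.523 (carbon steel, B1)
  D(10) = 25.73 × 10^0.523 = 25.73 × 3.334 = 85.8 μm
  Mass loss = 85.8 μm × 7.85 g/cm³ = 673.5 g·m⁻²

D(10) = 674 g·m⁻²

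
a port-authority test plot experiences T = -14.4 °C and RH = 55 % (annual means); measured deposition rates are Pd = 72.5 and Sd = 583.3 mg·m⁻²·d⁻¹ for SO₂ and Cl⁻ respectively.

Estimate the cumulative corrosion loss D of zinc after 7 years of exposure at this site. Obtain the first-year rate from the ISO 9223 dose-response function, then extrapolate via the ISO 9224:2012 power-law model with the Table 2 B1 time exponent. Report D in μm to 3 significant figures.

zinc: f(T) = +0.038·(T−10) [T≤10 °C] = -0.9272
  sulphur-dioxide contribution → 0.4219 μm/a
  chloride contribution → 0.3014 μm/a
  ⇒ r_corr(zinc) = 0.7233 μm/a
Power-law: D(7) = r_corr · 7^0.813
  D(7) = 0.7233 × 7^0.813 = 0.7233 × 4.865 = 3.519 μm

D(7) = 3.52 μm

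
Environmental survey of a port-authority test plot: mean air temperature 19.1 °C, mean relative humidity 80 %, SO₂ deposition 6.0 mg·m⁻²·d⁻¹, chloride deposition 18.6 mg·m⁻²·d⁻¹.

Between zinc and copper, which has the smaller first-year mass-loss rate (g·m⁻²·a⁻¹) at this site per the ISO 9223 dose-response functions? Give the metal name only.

zinc

zinc: T>10 °C ⇒ hinge -0.071·(19.1−10) = -0.6461
  Pd branch = 0.0129·Pd^0.44·e^(0.046·RH+f) = 0.5896 μm/a
  Sd branch = 0.0175·Sd^0.57·e^(0.008·RH+0.085·T) = 0.8906 μm/a
  sum: 0.5896 + 0.8906 → r_corr = 1.48 μm/a
  mass loss = 1.48 μm/a × 7.14 g/cm³ = 10.57 g·m⁻²·a⁻¹
copper: f(T) = -0.080·(T−10) [T>10 °C] = -0.7280
  Pd branch = 0.0053·Pd^0.26·e^(0.059·RH+f) = 0.4574 μm/a
  Cl⁻ term: 0.01025·18.6^0.27·exp(0.036·80+0.049·19.1) = 1.025
  r_corr = 0.4574 + 1.025 = 1.482 μm/a
  mass loss = 1.482 μm/a × 8.96 g/cm³ = 13.28 g·m⁻²·a⁻¹
Ordering by g·m⁻²·a⁻¹: copper (13.3) > zinc (10.6)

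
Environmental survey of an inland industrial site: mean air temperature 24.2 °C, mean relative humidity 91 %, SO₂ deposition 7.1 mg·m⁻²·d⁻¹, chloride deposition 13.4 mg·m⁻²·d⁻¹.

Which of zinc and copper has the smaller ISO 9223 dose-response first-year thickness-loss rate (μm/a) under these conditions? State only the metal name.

zinc: T>10 °C ⇒ hinge -0.071·(24.2−10) = -1.0082
  SO₂ term: 0.0129·7.1^0.44·exp(0.046·91-1.0082) = 0.7332
  Sd branch = 0.0175·Sd^0.57·e^(0.008·RH+0.085·T) = 1.245 μm/a
  r_corr = 0.7332 + 1.245 = 1.978 μm/a
copper: T>10 °C ⇒ hinge -0.080·(24.2−10) = -1.1360
  Pd branch = 0.0053·Pd^0.26·e^(0.059·RH+f) = 0.6081 μm/a
  Sd branch = 0.01025·Sd^0.27·e^(0.036·RH+0.049·T) = 1.79 μm/a
  sum: 0.6081 + 1.79 → r_corr = 2.398 μm/a
Ordering by μm/a: copper (2.4) > zinc (1.98)

zinc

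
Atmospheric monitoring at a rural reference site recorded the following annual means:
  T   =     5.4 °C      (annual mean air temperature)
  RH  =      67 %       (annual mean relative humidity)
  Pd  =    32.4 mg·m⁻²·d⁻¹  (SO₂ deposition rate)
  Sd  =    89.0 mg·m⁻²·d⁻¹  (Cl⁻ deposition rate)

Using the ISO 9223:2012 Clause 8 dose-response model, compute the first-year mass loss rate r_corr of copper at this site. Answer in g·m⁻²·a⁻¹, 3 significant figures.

r_corr = 7.91 g·m⁻²·a⁻¹

copper: T≤10 °C ⇒ hinge +0.126·(5.4−10) = -0.5796
  SO₂ term: 0.0053·32.4^0.26·exp(0.059·67-0.5796) = 0.382
  Cl⁻ term: 0.01025·89.0^0.27·exp(0.036·67+0.049·5.4) = 0.5006
  sum: 0.382 + 0.5006 → r_corr = 0.8826 μm/a
Convert to mass loss: 0.8826 μm/a × 8.96 g/cm³ = 7.908 g·m⁻²·a⁻¹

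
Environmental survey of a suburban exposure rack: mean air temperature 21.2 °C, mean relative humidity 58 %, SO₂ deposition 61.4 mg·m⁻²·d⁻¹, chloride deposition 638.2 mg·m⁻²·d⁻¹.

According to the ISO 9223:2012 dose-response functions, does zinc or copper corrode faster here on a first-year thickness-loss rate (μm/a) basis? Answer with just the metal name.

zinc: temperature factor f = -0.071·(11.2) = -0.7952
  SO₂ term: 0.0129·61.4^0.44·exp(0.046·58-0.7952) = 0.5137
  Sd branch = 0.0175·Sd^0.57·e^(0.008·RH+0.085·T) = 6.698 μm/a
  sum: 0.5137 + 6.698 → r_corr = 7.212 μm/a
copper: T>10 °C ⇒ hinge -0.080·(21.2−10) = -0.8960
  Pd branch = 0.0053·Pd^0.26·e^(0.059·RH+f) = 0.1933 μm/a
  Sd branch = 0.01025·Sd^0.27·e^(0.036·RH+0.049·T) = 1.337 μm/a
  r_corr = 0.1933 + 1.337 = 1.53 μm/a
Ordering by μm/a: zinc (7.21) > copper (1.53)

zinc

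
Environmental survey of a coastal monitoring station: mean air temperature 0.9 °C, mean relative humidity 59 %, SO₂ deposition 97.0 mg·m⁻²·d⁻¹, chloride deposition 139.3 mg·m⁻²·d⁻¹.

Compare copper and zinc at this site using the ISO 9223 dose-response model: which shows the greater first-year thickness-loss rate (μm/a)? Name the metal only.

copper: temperature factor f = +0.126·(-9.1) = -1.1466
  SO₂ term: 0.0053·97.0^0.26·exp(0.059·59-1.1466) = 0.1797
  Cl⁻ term: 0.01025·139.3^0.27·exp(0.036·59+0.049·0.9) = 0.3398
  r_corr = 0.1797 + 0.3398 = 0.5195 μm/a
zinc: f(T) = +0.038·(T−10) [T≤10 °C] = -0.3458
  Pd branch = 0.0129·Pd^0.44·e^(0.046·RH+f) = 1.031 μm/a
  Sd branch = 0.0175·Sd^0.57·e^(0.008·RH+0.085·T) = 0.505 μm/a
  sum: 1.031 + 0.505 → r_corr = 1.536 μm/a
Ordering by μm/a: zinc (1.54) > copper (0.52)

zinc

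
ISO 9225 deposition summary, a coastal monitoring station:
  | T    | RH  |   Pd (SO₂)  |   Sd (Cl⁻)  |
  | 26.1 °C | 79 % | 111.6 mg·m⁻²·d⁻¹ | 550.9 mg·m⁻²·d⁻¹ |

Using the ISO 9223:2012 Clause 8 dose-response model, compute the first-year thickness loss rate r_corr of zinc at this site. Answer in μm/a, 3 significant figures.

zinc: f(T) = -0.071·(T−10) [T>10 °C] = -1.1431
  sulphur-dioxide contribution → 1.24 μm/a
  chloride contribution → 11.05 μm/a
  ⇒ r_corr(zinc) = 12.29 μm/a

r_corr = 12.3 μm/a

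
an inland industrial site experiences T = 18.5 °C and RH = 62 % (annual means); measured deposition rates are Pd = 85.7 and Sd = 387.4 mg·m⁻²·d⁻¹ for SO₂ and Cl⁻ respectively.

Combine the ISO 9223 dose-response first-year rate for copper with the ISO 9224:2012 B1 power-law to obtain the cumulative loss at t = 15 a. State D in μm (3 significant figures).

D(15) = 9.21 μm

copper: T>10 °C ⇒ hinge -0.080·(18.5−10) = -0.6800
  sulphur-dioxide contribution → 0.3313 μm/a
  chloride contribution → 1.182 μm/a
  ⇒ r_corr(copper) = 1.513 μm/a
ISO 9224: D(t) = r_corr · t^b with b = 0.667 (copper, B1)
  D(15) = 1.513 × 15^0.667 = 1.513 × 6.088 = 9.211 μm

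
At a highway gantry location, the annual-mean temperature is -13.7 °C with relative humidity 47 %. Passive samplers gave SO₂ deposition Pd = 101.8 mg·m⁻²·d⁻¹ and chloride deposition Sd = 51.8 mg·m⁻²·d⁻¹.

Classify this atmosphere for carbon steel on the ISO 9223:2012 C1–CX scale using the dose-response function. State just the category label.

C2

carbon steel: temperature factor f = +0.150·(-23.7) = -3.5550
  SO₂ term: 1.77·101.8^0.52·exp(0.02·47-3.5550) = 1.433
  Cl⁻ term: 0.102·51.8^0.62·exp(0.033·47+0.04·-13.7) = 3.214
  sum: 1.433 + 3.214 → r_corr = 4.648 μm/a
Category bounds: 1.3…25 μm/a bracket r_corr ⇒ C2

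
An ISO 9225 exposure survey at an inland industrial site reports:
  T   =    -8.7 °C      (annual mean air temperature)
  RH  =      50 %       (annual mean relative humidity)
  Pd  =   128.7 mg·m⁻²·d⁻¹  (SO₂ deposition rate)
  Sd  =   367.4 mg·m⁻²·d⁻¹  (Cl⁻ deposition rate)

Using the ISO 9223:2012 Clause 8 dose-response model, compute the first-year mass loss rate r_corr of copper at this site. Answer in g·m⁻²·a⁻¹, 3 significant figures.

copper: f(T) = +0.126·(T−10) [T≤10 °C] = -2.3562
  SO₂ term: 0.0053·128.7^0.26·exp(0.059·50-2.3562) = 0.03394
  Sd branch = 0.01025·Sd^0.27·e^(0.036·RH+0.049·T) = 0.1995 μm/a
  sum: 0.03394 + 0.1995 → r_corr = 0.2334 μm/a
Convert to mass loss: 0.2334 μm/a × 8.96 g/cm³ = 2.091 g·m⁻²·a⁻¹

r_corr = 2.09 g·m⁻²·a⁻¹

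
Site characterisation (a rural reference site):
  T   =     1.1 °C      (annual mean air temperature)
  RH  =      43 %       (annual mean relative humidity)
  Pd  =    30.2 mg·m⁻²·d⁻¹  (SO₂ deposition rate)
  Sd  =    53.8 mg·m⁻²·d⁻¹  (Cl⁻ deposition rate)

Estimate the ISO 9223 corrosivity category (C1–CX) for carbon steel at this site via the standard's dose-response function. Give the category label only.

carbon steel: T≤10 °C ⇒ hinge +0.150·(1.1−10) = -1.3350
  sulphur-dioxide contribution → 6.476 μm/a
  chloride contribution → 5.213 μm/a
  ⇒ r_corr(carbon steel) = 11.69 μm/a
Category bounds: 1.3…25 μm/a bracket r_corr ⇒ C2

C2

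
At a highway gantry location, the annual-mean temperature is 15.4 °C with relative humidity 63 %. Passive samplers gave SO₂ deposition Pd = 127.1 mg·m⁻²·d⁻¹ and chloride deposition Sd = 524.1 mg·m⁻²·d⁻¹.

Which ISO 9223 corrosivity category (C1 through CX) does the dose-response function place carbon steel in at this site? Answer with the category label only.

carbon steel: T>10 °C ⇒ hinge -0.054·(15.4−10) = -0.2916
  sulphur-dioxide contribution → 57.9 μm/a
  chloride contribution → 73.29 μm/a
  ⇒ r_corr(carbon steel) = 131.2 μm/a
131 μm/a falls in (80, 200] for carbon steel → category C5

C5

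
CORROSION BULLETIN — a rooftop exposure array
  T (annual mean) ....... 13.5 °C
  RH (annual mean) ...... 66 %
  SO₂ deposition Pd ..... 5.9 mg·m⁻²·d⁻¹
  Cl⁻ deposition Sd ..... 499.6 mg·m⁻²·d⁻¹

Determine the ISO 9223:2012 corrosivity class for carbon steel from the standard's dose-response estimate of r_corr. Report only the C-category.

C5

carbon steel: f(T) = -0.054·(T−10) [T>10 °C] = -0.1890
  sulphur-dioxide contribution → 13.8 μm/a
  chloride contribution → 72.8 μm/a
  ⇒ r_corr(carbon steel) = 86.61 μm/a
Category bounds: 80…200 μm/a bracket r_corr ⇒ C5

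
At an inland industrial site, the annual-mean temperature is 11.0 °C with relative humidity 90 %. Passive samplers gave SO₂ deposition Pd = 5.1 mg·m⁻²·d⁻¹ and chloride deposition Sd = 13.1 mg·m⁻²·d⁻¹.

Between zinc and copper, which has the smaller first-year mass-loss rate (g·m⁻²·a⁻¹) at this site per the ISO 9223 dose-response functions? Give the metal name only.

zinc: f(T) = -0.071·(T−10) [T>10 °C] = -0.0710
  SO₂ term: 0.0129·5.1^0.44·exp(0.046·90-0.0710) = 1.545
  Sd branch = 0.0175·Sd^0.57·e^(0.008·RH+0.085·T) = 0.3969 μm/a
  sum: 1.545 + 0.3969 → r_corr = 1.942 μm/a
  mass loss = 1.942 μm/a × 7.14 g/cm³ = 13.87 g·m⁻²·a⁻¹
copper: f(T) = -0.080·(T−10) [T>10 °C] = -0.0800
  Pd branch = 0.0053·Pd^0.26·e^(0.059·RH+f) = 1.512 μm/a
  Sd branch = 0.01025·Sd^0.27·e^(0.036·RH+0.049·T) = 0.8986 μm/a
  r_corr = 1.512 + 0.8986 = 2.411 μm/a
  mass loss = 2.411 μm/a × 8.96 g/cm³ = 21.6 g·m⁻²·a⁻¹
Ordering by g·m⁻²·a⁻¹: copper (21.6) > zinc (13.9)

zinc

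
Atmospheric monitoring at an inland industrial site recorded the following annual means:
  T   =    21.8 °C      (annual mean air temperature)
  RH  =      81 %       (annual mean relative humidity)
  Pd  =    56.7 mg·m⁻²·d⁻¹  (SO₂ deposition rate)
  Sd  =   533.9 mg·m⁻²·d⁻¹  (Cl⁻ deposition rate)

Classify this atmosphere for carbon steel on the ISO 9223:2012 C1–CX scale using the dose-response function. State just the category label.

CX

carbon steel: temperature factor f = -0.054·(11.8) = -0.6372
  Pd branch = 1.77·Pd^0.52·e^(0.02·RH+f) = 38.61 μm/a
  Sd branch = 0.102·Sd^0.62·e^(0.033·RH+0.04·T) = 173.5 μm/a
  r_corr = 38.61 + 173.5 = 212.1 μm/a
212 μm/a falls in (200, 700] for carbon steel → category CX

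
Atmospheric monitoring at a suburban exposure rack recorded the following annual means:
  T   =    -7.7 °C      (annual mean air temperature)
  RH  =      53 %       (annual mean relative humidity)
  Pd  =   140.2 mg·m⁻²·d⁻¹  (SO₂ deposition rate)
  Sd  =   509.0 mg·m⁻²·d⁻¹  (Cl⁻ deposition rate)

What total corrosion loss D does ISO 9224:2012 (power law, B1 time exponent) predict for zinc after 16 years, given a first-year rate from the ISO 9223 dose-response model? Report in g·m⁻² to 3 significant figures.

D(16) = 78.1 g·m⁻²

zinc: f(T) = +0.038·(T−10) [T≤10 °C] = -0.6726
  Pd branch = 0.0129·Pd^0.44·e^(0.046·RH+f) = 0.6635 μm/a
  Sd branch = 0.0175·Sd^0.57·e^(0.008·RH+0.085·T) = 0.485 μm/a
  r_corr = 0.6635 + 0.485 = 1.149 μm/a
ISO 9224: D(t) = r_corr · t^b with b = 0.813 (zinc, B1)
  D(16) = 1.149 × 16^0.813 = 1.149 × 9.527 = 10.94 μm
  Mass loss = 10.94 μm × 7.14 g/cm³ = 78.13 g·m⁻²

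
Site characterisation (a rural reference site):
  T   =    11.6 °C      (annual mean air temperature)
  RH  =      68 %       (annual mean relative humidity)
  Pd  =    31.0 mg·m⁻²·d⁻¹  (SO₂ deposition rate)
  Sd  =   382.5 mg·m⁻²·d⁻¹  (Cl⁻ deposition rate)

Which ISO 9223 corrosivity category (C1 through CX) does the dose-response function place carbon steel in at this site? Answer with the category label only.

C5

carbon steel: T>10 °C ⇒ hinge -0.054·(11.6−10) = -0.0864
  Pd branch = 1.77·Pd^0.52·e^(0.02·RH+f) = 37.72 μm/a
  Sd branch = 0.102·Sd^0.62·e^(0.033·RH+0.04·T) = 61.08 μm/a
  r_corr = 37.72 + 61.08 = 98.8 μm/a
ISO 9223 Table 2 (carbon steel): 80 < 98.8 ≤ 200 μm/a ⇒ C5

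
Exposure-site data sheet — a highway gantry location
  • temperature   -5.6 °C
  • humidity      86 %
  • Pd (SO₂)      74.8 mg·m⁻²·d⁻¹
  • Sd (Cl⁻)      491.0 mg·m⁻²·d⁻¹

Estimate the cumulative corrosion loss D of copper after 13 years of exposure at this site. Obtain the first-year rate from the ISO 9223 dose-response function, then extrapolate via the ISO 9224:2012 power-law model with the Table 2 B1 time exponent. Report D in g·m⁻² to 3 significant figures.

D(13) = 63.6 g·m⁻²

copper: f(T) = +0.126·(T−10) [T≤10 °C] = -1.9656
  SO₂ term: 0.0053·74.8^0.26·exp(0.059·86-1.9656) = 0.3643
  Sd branch = 0.01025·Sd^0.27·e^(0.036·RH+0.049·T) = 0.9177 μm/a
  sum: 0.3643 + 0.9177 → r_corr = 1.282 μm/a
Long-term exponent b (ISO 9224 Table 2, B1) = 0.667
  D(13) = 1.282 × 13^0.667 = 1.282 × 5.534 = 7.094 μm
  Mass loss = 7.094 μm × 8.96 g/cm³ = 63.56 g·m⁻²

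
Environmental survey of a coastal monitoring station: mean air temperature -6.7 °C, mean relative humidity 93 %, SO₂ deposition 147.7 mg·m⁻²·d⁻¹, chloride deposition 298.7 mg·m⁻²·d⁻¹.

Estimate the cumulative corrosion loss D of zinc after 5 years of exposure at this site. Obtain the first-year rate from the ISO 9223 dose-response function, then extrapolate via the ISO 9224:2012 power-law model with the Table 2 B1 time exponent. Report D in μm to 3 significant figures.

D(5) = 18.4 μm

zinc: temperature factor f = +0.038·(-16.7) = -0.6346
  SO₂ term: 0.0129·147.7^0.44·exp(0.046·93-0.6346) = 4.44
  Cl⁻ term: 0.0175·298.7^0.57·exp(0.008·93+0.085·-6.7) = 0.5367
  sum: 4.44 + 0.5367 → r_corr = 4.977 μm/a
Long-term exponent b (ISO 9224 Table 2, B1) = 0.813
  D(5) = 4.977 × 5^0.813 = 4.977 × 3.701 = 18.42 μm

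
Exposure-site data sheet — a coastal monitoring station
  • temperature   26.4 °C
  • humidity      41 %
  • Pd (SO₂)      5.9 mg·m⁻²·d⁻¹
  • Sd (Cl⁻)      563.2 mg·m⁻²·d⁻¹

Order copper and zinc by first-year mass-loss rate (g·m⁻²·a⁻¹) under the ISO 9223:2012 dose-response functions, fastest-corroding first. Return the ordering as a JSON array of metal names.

copper: temperature factor f = -0.080·(16.4) = -1.3120
  sulphur-dioxide contribution → 0.02544 μm/a
  chloride contribution → 0.9041 μm/a
  ⇒ r_corr(copper) = 0.9296 μm/a
  mass loss = 0.9296 μm/a × 8.96 g/cm³ = 8.329 g·m⁻²·a⁻¹
zinc: temperature factor f = -0.071·(16.4) = -1.1644
  sulphur-dioxide contribution → 0.05796 μm/a
  chloride contribution → 8.471 μm/a
  ⇒ r_corr(zinc) = 8.529 μm/a
  mass loss = 8.529 μm/a × 7.14 g/cm³ = 60.89 g·m⁻²·a⁻¹
Ordering by g·m⁻²·a⁻¹: zinc (60.9) > copper (8.33)

["zinc", "copper"]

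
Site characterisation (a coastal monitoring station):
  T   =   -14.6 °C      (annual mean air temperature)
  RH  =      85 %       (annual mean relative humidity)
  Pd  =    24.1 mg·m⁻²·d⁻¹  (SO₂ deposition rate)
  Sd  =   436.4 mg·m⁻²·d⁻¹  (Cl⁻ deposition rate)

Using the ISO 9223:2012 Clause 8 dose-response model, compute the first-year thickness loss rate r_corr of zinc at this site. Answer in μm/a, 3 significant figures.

zinc: f(T) = +0.038·(T−10) [T≤10 °C] = -0.9348
  sulphur-dioxide contribution → 1.025 μm/a
  chloride contribution → 0.3193 μm/a
  total first-year rate 1.344 μm/a

r_corr = 1.34 μm/a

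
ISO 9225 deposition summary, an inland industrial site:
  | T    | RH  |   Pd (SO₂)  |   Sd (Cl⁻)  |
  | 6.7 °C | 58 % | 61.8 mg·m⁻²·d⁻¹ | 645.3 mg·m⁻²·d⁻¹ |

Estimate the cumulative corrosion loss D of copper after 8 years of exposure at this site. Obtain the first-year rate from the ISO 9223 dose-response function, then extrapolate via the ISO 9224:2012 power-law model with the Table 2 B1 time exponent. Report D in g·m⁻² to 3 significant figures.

D(8) = 34.9 g·m⁻²

copper: f(T) = +0.126·(T−10) [T≤10 °C] = -0.4158
  Pd branch = 0.0053·Pd^0.26·e^(0.059·RH+f) = 0.313 μm/a
  Cl⁻ term: 0.01025·645.3^0.27·exp(0.036·58+0.049·6.7) = 0.6588
  r_corr = 0.313 + 0.6588 = 0.9718 μm/a
ISO 9224: D(t) = r_corr · t^b with b = 0.667 (copper, B1)
  D(8) = 0.9718 × 8^0.667 = 0.9718 × 4.003 = 3.89 μm
  Mass loss = 3.89 μm × 8.96 g/cm³ = 34.85 g·m⁻²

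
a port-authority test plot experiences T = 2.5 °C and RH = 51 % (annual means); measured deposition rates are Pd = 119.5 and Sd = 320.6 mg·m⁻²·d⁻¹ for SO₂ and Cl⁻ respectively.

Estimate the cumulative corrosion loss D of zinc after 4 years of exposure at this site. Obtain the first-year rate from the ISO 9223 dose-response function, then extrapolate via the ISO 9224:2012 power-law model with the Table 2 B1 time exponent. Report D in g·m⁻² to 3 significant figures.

D(4) = 37.6 g·m⁻²

zinc: temperature factor f = +0.038·(-7.5) = -0.2850
  Pd branch = 0.0129·Pd^0.44·e^(0.046·RH+f) = 0.8312 μm/a
  Cl⁻ term: 0.0175·320.6^0.57·exp(0.008·51+0.085·2.5) = 0.8728
  r_corr = 0.8312 + 0.8728 = 1.704 μm/a
Power-law: D(4) = r_corr · 4^0.813
  D(4) = 1.704 × 4^0.813 = 1.704 × 3.087 = 5.26 μm
  Mass loss = 5.26 μm × 7.14 g/cm³ = 37.55 g·m⁻²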